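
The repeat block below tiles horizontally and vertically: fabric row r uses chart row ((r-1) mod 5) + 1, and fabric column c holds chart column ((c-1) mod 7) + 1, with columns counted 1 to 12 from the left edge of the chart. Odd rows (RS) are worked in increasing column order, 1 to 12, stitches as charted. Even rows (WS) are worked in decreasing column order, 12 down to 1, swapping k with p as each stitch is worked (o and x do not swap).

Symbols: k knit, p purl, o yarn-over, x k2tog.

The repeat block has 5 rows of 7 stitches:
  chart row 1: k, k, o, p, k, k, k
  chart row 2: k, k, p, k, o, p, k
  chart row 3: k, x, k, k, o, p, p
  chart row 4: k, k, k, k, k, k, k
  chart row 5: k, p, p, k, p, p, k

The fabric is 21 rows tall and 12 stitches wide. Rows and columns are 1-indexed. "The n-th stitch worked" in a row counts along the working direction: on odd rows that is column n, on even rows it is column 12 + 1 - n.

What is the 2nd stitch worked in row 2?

For row 2: chart row = ((2-1) mod 5) + 1 = 2; this is a WS (even) row.
Chart row 2 tiled across columns 1-12: k k p k o p k k k p k o
Wrong side: read the tiled row from column 12 down to 1 and exchange k with p (leave o, x).
Row 2 as worked: o p k p p p k o p k p p
The 2nd stitch worked is p.

Stitch:
p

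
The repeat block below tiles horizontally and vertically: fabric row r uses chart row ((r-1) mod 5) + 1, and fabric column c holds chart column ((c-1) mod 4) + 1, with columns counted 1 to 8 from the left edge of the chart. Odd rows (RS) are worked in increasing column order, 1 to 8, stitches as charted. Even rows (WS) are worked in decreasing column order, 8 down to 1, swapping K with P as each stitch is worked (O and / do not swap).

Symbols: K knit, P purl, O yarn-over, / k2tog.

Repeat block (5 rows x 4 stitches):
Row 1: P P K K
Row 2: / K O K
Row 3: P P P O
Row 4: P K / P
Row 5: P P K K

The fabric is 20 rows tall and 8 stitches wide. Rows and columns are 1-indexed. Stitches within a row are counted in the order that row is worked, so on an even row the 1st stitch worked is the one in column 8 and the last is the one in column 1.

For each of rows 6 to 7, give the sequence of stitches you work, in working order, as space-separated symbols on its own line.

Result:
P P K K P P K K
/ K O K / K O K

Derivation:
Row 6: chart row 1, WS - tiled (columns 1-8): P P K K P P K K; work from column 8 back to 1 with K<->P swapped.
Row 7: chart row 2, RS - tile across columns 1-8 and work as-is.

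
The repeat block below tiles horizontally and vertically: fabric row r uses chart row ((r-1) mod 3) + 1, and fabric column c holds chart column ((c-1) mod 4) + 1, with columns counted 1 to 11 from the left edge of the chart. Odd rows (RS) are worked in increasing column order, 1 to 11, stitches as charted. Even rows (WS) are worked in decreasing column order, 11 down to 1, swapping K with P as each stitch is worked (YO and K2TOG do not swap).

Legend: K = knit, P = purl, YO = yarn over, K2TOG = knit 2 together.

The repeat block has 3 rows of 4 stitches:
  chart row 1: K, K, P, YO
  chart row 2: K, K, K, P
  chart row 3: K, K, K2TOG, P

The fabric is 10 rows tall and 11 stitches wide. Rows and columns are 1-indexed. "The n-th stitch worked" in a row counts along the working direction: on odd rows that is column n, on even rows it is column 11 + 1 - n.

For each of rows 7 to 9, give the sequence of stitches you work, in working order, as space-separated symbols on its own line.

== ROWS AS WORKED ==
K K P YO K K P YO K K P
P P P K P P P K P P P
K K K2TOG P K K K2TOG P K K K2TOG

Derivation:
Row 7: chart row 1, RS - tile across columns 1-11 and work as-is.
Row 8: chart row 2, WS - tiled (columns 1-11): K K K P K K K P K K K; work from column 11 back to 1 with K<->P swapped.
Row 9: chart row 3, RS - tile across columns 1-11 and work as-is.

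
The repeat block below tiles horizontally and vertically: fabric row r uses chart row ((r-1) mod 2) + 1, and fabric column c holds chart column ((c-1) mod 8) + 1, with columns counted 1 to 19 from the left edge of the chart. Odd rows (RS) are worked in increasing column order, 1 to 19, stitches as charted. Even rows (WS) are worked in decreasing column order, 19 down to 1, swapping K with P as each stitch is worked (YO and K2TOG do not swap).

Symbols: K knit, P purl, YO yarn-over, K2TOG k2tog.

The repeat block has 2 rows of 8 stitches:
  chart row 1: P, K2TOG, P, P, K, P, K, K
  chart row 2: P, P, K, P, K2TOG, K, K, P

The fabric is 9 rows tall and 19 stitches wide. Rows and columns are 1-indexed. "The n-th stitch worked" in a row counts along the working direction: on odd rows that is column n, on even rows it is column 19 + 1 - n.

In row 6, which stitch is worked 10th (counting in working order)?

For row 6: chart row = ((6-1) mod 2) + 1 = 2; this is a WS (even) row.
Chart row 2 tiled across columns 1-19: P P K P K2TOG K K P P P K P K2TOG K K P P P K
WS: work from column 19 back to column 1 (reverse the tiled row), swapping K<->P (YO and K2TOG unchanged).
Row 6 as worked: P K K K P P K2TOG K P K K K P P K2TOG K P K K
The 10th stitch worked is K.

Stitch:
K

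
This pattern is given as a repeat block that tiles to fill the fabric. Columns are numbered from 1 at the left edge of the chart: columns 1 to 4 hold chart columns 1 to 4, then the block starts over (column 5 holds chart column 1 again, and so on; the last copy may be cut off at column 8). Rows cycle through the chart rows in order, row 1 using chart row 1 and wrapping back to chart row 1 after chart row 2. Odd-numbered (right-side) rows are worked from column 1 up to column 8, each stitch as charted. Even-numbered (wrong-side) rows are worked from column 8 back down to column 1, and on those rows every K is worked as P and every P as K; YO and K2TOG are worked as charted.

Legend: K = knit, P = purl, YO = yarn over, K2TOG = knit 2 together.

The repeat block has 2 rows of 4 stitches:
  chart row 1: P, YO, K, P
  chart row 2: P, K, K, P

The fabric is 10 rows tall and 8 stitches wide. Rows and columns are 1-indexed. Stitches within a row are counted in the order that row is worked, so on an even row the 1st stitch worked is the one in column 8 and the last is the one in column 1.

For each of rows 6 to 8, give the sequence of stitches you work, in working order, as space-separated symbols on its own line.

Result:
K P P K K P P K
P YO K P P YO K P
K P P K K P P K

Derivation:
Row 6: chart row 2, WS - tiled (columns 1-8): P K K P P K K P; work from column 8 back to 1 with K<->P swapped.
Row 7: chart row 1, RS - tile across columns 1-8 and work as-is.
Row 8: chart row 2, WS - tiled (columns 1-8): P K K P P K K P; work from column 8 back to 1 with K<->P swapped.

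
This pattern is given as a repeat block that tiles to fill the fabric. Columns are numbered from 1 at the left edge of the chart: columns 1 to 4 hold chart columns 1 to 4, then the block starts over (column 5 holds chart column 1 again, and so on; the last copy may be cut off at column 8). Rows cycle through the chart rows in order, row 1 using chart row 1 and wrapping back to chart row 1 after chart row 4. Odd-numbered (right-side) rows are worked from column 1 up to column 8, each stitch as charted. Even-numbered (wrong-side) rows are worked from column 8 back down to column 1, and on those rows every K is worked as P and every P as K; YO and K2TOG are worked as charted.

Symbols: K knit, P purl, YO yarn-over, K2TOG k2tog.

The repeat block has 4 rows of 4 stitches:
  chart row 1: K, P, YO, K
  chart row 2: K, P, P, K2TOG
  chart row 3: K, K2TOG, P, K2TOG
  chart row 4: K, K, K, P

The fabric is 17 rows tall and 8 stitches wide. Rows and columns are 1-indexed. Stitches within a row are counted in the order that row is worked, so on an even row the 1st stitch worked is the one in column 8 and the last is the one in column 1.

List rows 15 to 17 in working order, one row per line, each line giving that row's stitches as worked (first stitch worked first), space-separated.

Row 15: chart row 3, RS - tile across columns 1-8 and work as-is.
Row 16: chart row 4, WS - tiled (columns 1-8): K K K P K K K P; work from column 8 back to 1 with K<->P swapped.
Row 17: chart row 1, RS - tile across columns 1-8 and work as-is.

Result:
K K2TOG P K2TOG K K2TOG P K2TOG
K P P P K P P P
K P YO K K P YO K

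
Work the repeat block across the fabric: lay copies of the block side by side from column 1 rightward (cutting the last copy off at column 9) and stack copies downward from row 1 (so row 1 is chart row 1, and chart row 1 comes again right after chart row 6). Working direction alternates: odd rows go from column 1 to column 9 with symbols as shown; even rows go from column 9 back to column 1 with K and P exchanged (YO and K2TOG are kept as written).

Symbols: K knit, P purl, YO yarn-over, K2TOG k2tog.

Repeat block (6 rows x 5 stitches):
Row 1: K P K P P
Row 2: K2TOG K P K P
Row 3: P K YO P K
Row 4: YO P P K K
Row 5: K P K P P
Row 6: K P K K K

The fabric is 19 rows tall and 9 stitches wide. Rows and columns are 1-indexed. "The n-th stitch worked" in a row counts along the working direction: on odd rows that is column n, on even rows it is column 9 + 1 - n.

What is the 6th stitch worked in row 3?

Row 3 uses chart row ((3-1) mod 6)+1 = 3. Row 3 is odd, so RS.
Chart row 3 tiled across columns 1-9: P K YO P K P K YO P
Right side: take the tiled row as-is (worked left to right from column 1).
Stitch 6 in working order -> P

== STITCH ==
P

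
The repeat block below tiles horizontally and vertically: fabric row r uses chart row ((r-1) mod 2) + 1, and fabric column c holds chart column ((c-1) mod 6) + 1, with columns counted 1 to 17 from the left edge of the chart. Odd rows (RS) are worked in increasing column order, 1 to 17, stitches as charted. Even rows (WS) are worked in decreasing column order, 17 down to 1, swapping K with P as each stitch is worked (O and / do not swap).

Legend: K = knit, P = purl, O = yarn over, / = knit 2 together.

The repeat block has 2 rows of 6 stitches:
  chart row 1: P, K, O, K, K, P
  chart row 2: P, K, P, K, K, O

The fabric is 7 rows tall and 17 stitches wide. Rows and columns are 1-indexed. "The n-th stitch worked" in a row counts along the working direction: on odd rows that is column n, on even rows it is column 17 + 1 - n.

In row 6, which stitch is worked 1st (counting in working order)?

Row 6: (6-1) mod 2 = 1, so use chart row 2. Even row -> WS.
Chart row 2 tiled across columns 1-17: P K P K K O P K P K K O P K P K K
WS row: flip the tiled sequence (start at column 17) and apply K<->P; O and / stay.
Row 6 as worked: P P K P K O P P K P K O P P K P K
Stitch 1 in working order -> P

Stitch:
P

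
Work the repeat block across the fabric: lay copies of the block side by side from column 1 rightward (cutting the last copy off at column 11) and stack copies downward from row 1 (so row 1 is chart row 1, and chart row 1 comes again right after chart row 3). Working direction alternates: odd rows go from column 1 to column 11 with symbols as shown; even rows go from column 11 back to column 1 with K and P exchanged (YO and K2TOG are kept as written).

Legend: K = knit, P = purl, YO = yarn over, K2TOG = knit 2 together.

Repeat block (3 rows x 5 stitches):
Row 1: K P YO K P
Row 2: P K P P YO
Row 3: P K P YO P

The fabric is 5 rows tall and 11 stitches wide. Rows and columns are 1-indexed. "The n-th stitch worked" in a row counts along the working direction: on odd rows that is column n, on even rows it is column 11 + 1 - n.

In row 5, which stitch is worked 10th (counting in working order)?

== STITCH ==
YO

Derivation:
For row 5: chart row = ((5-1) mod 3) + 1 = 2; this is a RS (odd) row.
Chart row 2 tiled across columns 1-11: P K P P YO P K P P YO P
RS row: no reversal, no swap; stitch n worked = column n.
Stitch 10 in working order -> YO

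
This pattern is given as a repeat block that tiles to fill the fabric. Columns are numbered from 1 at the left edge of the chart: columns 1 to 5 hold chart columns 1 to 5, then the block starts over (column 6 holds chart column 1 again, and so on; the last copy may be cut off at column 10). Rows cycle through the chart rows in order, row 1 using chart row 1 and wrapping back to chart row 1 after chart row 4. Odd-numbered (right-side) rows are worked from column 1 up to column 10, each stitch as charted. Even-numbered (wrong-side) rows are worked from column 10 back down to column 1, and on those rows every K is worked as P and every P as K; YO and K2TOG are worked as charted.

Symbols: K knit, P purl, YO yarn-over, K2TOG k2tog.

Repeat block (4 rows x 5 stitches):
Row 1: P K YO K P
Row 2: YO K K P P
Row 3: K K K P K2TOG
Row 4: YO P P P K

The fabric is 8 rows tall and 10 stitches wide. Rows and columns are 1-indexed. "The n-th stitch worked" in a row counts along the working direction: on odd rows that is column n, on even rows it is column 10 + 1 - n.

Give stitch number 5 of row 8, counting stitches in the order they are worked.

Stitch:
YO

Derivation:
Row 8: (8-1) mod 4 = 3, so use chart row 4. Even row -> WS.
Chart row 4 tiled across columns 1-10: YO P P P K YO P P P K
WS row: flip the tiled sequence (start at column 10) and apply K<->P; YO and K2TOG stay.
Row 8 as worked: P K K K YO P K K K YO
Counting 5 along the worked row gives YO.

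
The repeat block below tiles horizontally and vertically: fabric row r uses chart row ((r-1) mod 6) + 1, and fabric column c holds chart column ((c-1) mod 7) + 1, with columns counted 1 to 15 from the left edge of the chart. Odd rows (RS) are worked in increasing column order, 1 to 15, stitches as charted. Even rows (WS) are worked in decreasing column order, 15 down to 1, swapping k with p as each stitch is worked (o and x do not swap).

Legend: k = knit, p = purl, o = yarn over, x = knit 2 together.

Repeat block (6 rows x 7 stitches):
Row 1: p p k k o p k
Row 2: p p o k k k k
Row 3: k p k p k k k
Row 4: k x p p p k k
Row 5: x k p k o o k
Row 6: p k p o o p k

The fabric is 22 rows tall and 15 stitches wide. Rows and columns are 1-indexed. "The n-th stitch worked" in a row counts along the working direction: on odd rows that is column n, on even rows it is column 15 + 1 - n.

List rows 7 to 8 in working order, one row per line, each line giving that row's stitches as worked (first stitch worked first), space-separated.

Row 7: chart row 1, RS - tile across columns 1-15 and work as-is.
Row 8: chart row 2, WS - tiled (columns 1-15): p p o k k k k p p o k k k k p; work from column 15 back to 1 with k<->p swapped.

Result:
p p k k o p k p p k k o p k p
k p p p p o k k p p p p o k k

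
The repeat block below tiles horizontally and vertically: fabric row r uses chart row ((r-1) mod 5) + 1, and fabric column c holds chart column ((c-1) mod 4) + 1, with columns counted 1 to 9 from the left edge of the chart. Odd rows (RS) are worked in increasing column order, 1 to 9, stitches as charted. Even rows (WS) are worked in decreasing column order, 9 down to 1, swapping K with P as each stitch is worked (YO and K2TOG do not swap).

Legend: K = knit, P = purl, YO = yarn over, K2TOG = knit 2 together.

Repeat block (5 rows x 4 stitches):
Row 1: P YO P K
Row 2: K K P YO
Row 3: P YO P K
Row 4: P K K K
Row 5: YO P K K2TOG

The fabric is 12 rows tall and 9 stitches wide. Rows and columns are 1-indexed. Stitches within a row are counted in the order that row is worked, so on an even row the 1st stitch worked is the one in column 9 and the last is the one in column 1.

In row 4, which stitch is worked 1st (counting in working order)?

Stitch:
K

Derivation:
For row 4: chart row = ((4-1) mod 5) + 1 = 4; this is a WS (even) row.
Chart row 4 tiled across columns 1-9: P K K K P K K K P
WS: work from column 9 back to column 1 (reverse the tiled row), swapping K<->P (YO and K2TOG unchanged).
Row 4 as worked: K P P P K P P P K
Stitch 1 in working order -> K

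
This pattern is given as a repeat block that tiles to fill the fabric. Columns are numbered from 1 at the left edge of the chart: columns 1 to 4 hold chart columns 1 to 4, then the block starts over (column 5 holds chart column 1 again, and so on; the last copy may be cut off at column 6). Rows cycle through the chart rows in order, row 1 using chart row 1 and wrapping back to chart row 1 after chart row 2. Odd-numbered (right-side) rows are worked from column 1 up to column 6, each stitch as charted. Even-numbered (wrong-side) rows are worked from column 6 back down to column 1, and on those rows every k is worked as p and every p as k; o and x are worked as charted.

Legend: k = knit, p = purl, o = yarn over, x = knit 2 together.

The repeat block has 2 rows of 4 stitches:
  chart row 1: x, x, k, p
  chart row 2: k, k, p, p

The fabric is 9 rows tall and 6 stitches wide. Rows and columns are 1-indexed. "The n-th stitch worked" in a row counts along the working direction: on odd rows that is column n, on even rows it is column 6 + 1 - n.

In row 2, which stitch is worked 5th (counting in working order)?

Stitch:
p

Derivation:
Row 2 uses chart row ((2-1) mod 2)+1 = 2. Row 2 is even, so WS.
Chart row 2 tiled across columns 1-6: k k p p k k
Wrong side: read the tiled row from column 6 down to 1 and exchange k with p (leave o, x).
Row 2 as worked: p p k k p p
The 5th stitch worked is p.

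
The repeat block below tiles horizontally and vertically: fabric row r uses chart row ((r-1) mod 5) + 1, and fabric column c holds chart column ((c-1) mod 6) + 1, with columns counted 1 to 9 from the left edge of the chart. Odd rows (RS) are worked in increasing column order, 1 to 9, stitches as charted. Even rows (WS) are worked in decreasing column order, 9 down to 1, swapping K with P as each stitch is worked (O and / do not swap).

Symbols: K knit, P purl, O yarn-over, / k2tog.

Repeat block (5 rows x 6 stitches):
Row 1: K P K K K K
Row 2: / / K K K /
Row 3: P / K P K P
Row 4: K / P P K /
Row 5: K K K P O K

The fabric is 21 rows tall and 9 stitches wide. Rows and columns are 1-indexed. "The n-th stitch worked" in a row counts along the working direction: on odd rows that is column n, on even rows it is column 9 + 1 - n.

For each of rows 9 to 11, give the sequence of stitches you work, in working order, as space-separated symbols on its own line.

Rows as worked:
K / P P K / K / P
P P P P O K P P P
K P K K K K K P K

Derivation:
Row 9: chart row 4, RS - tile across columns 1-9 and work as-is.
Row 10: chart row 5, WS - tiled (columns 1-9): K K K P O K K K K; work from column 9 back to 1 with K<->P swapped.
Row 11: chart row 1, RS - tile across columns 1-9 and work as-is.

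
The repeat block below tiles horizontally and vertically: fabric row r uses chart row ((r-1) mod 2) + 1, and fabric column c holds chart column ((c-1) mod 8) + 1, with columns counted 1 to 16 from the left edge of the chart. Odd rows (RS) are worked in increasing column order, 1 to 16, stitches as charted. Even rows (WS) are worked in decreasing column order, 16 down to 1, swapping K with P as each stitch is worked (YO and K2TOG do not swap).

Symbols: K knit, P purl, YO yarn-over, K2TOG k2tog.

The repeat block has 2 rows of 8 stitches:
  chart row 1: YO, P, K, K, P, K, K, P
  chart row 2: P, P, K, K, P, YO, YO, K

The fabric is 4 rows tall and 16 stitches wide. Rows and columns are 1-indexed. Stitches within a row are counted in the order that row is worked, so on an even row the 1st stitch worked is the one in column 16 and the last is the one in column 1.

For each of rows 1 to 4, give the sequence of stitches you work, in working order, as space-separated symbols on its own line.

Rows as worked:
YO P K K P K K P YO P K K P K K P
P YO YO K P P K K P YO YO K P P K K
YO P K K P K K P YO P K K P K K P
P YO YO K P P K K P YO YO K P P K K

Derivation:
Row 1: chart row 1, RS - tile across columns 1-16 and work as-is.
Row 2: chart row 2, WS - tiled (columns 1-16): P P K K P YO YO K P P K K P YO YO K; work from column 16 back to 1 with K<->P swapped.
Row 3: chart row 1, RS - tile across columns 1-16 and work as-is.
Row 4: chart row 2, WS - tiled (columns 1-16): P P K K P YO YO K P P K K P YO YO K; work from column 16 back to 1 with K<->P swapped.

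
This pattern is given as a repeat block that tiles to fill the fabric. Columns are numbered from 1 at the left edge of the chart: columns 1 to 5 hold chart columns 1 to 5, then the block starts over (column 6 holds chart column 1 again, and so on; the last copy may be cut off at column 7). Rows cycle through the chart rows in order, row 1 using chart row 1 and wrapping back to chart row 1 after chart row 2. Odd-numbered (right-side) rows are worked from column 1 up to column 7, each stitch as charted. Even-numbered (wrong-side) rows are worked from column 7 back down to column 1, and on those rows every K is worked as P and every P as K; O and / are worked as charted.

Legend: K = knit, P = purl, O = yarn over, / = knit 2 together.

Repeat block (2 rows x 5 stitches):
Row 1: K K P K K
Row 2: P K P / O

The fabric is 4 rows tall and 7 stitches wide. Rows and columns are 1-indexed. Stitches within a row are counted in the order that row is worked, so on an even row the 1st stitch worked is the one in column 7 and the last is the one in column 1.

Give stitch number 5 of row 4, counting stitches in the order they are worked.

Result:
K

Derivation:
Row 4 uses chart row ((4-1) mod 2)+1 = 2. Row 4 is even, so WS.
Chart row 2 tiled across columns 1-7: P K P / O P K
WS row: flip the tiled sequence (start at column 7) and apply K<->P; O and / stay.
Row 4 as worked: P K O / K P K
The 5th stitch worked is K.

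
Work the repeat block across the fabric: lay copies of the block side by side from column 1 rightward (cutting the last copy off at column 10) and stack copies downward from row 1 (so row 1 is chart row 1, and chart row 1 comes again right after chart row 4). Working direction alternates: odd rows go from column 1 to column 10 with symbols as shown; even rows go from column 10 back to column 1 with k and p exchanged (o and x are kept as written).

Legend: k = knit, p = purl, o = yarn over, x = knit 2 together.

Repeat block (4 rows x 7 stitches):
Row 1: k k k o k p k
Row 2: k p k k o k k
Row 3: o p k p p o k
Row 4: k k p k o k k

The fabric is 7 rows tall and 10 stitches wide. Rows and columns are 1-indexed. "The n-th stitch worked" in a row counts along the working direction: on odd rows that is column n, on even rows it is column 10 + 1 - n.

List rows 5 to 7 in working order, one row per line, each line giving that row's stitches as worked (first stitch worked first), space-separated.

Row 5: chart row 1, RS - tile across columns 1-10 and work as-is.
Row 6: chart row 2, WS - tiled (columns 1-10): k p k k o k k k p k; work from column 10 back to 1 with k<->p swapped.
Row 7: chart row 3, RS - tile across columns 1-10 and work as-is.

Rows as worked:
k k k o k p k k k k
p k p p p o p p k p
o p k p p o k o p k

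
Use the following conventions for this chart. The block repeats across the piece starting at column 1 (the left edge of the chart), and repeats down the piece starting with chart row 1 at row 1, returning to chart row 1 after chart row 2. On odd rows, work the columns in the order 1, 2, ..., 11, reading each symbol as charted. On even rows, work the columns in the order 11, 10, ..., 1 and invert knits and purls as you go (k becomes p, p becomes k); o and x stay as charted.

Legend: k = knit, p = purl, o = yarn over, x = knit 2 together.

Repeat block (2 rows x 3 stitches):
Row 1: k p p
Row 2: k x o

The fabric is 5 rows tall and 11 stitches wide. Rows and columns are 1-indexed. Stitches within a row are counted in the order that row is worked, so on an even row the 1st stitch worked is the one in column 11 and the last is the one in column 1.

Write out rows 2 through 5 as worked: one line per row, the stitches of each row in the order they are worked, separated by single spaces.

== ROWS AS WORKED ==
x p o x p o x p o x p
k p p k p p k p p k p
x p o x p o x p o x p
k p p k p p k p p k p

Derivation:
Row 2: chart row 2, WS - tiled (columns 1-11): k x o k x o k x o k x; work from column 11 back to 1 with k<->p swapped.
Row 3: chart row 1, RS - tile across columns 1-11 and work as-is.
Row 4: chart row 2, WS - tiled (columns 1-11): k x o k x o k x o k x; work from column 11 back to 1 with k<->p swapped.
Row 5: chart row 1, RS - tile across columns 1-11 and work as-is.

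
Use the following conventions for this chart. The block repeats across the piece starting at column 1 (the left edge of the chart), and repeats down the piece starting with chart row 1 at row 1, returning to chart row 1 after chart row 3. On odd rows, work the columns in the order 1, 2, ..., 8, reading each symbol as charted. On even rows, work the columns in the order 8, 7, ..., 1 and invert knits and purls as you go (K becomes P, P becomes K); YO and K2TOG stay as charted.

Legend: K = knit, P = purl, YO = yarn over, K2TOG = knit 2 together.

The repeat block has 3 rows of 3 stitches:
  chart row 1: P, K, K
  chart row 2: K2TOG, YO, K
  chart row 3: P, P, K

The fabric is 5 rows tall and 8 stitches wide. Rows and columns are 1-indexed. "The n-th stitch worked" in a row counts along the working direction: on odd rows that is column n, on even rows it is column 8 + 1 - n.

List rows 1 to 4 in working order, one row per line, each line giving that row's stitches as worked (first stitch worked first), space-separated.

Result:
P K K P K K P K
YO K2TOG P YO K2TOG P YO K2TOG
P P K P P K P P
P K P P K P P K

Derivation:
Row 1: chart row 1, RS - tile across columns 1-8 and work as-is.
Row 2: chart row 2, WS - tiled (columns 1-8): K2TOG YO K K2TOG YO K K2TOG YO; work from column 8 back to 1 with K<->P swapped.
Row 3: chart row 3, RS - tile across columns 1-8 and work as-is.
Row 4: chart row 1, WS - tiled (columns 1-8): P K K P K K P K; work from column 8 back to 1 with K<->P swapped.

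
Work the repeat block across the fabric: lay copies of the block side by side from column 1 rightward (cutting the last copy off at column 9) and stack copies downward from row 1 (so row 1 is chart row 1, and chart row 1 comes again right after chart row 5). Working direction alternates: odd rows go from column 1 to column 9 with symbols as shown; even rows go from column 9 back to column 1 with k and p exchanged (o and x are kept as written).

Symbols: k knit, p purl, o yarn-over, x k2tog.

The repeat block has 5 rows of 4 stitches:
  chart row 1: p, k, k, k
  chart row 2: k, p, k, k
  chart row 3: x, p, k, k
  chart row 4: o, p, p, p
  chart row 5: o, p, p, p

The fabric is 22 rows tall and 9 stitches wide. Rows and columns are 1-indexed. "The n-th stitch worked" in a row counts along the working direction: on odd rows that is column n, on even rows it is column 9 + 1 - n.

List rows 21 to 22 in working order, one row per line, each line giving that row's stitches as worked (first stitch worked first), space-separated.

Row 21: chart row 1, RS - tile across columns 1-9 and work as-is.
Row 22: chart row 2, WS - tiled (columns 1-9): k p k k k p k k k; work from column 9 back to 1 with k<->p swapped.

Result:
p k k k p k k k p
p p p k p p p k p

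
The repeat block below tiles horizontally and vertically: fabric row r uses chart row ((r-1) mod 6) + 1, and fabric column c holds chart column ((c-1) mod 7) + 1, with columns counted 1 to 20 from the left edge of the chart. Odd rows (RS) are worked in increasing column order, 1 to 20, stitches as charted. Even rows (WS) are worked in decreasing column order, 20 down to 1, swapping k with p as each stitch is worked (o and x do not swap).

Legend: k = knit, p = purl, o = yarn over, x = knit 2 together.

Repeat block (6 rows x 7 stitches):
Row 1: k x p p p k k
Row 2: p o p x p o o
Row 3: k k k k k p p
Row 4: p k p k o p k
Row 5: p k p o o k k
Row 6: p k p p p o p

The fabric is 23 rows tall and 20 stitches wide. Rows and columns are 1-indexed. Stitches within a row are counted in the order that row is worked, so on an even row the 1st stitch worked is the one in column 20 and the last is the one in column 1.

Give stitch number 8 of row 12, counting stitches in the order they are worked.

Row 12 uses chart row ((12-1) mod 6)+1 = 6. Row 12 is even, so WS.
Chart row 6 tiled across columns 1-20: p k p p p o p p k p p p o p p k p p p o
WS row: flip the tiled sequence (start at column 20) and apply k<->p; o and x stay.
Row 12 as worked: o k k k p k k o k k k p k k o k k k p k
Stitch 8 in working order -> o

Stitch:
o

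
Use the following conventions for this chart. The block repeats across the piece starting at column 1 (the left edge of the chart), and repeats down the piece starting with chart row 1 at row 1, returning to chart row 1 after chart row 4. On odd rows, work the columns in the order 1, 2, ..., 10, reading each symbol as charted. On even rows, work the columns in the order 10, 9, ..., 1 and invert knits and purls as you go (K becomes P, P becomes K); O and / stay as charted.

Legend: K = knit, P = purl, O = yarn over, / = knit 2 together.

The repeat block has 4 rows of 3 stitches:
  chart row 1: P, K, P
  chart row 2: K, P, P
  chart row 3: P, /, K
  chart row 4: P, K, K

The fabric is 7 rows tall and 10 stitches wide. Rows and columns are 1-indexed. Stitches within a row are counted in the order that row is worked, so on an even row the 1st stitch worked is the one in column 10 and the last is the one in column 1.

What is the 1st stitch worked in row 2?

Row 2: (2-1) mod 4 = 1, so use chart row 2. Even row -> WS.
Chart row 2 tiled across columns 1-10: K P P K P P K P P K
WS: work from column 10 back to column 1 (reverse the tiled row), swapping K<->P (O and / unchanged).
Row 2 as worked: P K K P K K P K K P
Stitch 1 in working order -> P

== STITCH ==
P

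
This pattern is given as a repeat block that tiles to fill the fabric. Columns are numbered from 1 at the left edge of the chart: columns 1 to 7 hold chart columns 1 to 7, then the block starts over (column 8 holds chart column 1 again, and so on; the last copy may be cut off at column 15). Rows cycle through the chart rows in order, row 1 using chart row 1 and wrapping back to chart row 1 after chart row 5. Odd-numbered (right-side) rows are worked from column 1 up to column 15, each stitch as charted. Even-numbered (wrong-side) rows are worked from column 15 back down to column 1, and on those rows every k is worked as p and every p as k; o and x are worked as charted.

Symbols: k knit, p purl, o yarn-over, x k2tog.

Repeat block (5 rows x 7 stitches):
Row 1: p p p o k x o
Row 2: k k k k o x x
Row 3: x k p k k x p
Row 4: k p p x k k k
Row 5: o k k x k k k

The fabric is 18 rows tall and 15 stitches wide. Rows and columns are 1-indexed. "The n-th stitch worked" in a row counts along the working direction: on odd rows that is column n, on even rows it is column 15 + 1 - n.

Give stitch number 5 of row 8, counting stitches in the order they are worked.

Row 8 uses chart row ((8-1) mod 5)+1 = 3. Row 8 is even, so WS.
Chart row 3 tiled across columns 1-15: x k p k k x p x k p k k x p x
WS row: flip the tiled sequence (start at column 15) and apply k<->p; o and x stay.
Row 8 as worked: x k x p p k p x k x p p k p x
The 5th stitch worked is p.

== STITCH ==
p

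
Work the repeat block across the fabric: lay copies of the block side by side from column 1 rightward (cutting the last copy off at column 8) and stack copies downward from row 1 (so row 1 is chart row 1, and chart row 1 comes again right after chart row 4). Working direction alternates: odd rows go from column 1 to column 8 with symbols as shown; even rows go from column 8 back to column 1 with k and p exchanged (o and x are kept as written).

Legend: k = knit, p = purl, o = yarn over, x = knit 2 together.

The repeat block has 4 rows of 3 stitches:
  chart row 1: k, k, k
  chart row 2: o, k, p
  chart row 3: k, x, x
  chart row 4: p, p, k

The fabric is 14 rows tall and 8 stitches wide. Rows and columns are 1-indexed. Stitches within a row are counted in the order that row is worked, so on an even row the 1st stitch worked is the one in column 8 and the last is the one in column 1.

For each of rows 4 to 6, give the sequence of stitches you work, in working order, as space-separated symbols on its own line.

Result:
k k p k k p k k
k k k k k k k k
p o k p o k p o

Derivation:
Row 4: chart row 4, WS - tiled (columns 1-8): p p k p p k p p; work from column 8 back to 1 with k<->p swapped.
Row 5: chart row 1, RS - tile across columns 1-8 and work as-is.
Row 6: chart row 2, WS - tiled (columns 1-8): o k p o k p o k; work from column 8 back to 1 with k<->p swapped.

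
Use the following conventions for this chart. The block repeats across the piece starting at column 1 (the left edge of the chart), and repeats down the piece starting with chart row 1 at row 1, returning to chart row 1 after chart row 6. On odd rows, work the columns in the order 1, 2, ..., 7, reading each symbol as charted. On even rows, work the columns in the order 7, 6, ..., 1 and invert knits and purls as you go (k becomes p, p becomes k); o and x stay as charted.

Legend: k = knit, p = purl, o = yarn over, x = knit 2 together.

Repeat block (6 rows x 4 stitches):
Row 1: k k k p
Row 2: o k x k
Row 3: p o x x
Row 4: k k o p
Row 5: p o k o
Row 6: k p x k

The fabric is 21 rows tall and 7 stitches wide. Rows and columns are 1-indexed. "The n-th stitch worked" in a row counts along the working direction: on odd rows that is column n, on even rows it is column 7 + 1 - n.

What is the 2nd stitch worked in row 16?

Row 16: (16-1) mod 6 = 3, so use chart row 4. Even row -> WS.
Chart row 4 tiled across columns 1-7: k k o p k k o
WS: work from column 7 back to column 1 (reverse the tiled row), swapping k<->p (o and x unchanged).
Row 16 as worked: o p p k o p p
Stitch 2 in working order -> p

Stitch:
p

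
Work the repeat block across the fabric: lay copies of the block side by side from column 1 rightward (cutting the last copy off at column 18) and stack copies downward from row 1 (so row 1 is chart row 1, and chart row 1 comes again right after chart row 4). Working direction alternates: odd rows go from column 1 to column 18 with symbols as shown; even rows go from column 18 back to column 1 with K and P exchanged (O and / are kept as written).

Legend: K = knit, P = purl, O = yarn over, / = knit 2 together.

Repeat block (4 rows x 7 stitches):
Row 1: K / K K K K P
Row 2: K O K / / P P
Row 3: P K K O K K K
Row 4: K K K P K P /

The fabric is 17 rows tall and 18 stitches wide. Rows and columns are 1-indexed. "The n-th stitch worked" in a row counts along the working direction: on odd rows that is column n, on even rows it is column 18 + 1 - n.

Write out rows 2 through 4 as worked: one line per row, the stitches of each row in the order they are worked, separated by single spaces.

Result:
/ P O P K K / / P O P K K / / P O P
P K K O K K K P K K O K K K P K K O
K P P P / K P K P P P / K P K P P P

Derivation:
Row 2: chart row 2, WS - tiled (columns 1-18): K O K / / P P K O K / / P P K O K /; work from column 18 back to 1 with K<->P swapped.
Row 3: chart row 3, RS - tile across columns 1-18 and work as-is.
Row 4: chart row 4, WS - tiled (columns 1-18): K K K P K P / K K K P K P / K K K P; work from column 18 back to 1 with K<->P swapped.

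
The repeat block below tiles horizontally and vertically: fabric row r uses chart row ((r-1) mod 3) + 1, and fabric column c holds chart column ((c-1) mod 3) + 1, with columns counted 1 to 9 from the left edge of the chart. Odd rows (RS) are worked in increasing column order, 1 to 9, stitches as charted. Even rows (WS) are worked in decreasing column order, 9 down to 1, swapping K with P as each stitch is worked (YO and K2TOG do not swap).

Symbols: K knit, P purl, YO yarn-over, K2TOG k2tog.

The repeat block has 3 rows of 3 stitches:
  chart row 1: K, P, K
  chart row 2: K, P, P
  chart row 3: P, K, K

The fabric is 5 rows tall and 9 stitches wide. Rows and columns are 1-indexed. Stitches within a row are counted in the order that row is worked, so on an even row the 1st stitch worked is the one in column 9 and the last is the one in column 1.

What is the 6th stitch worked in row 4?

== STITCH ==
P

Derivation:
Row 4 uses chart row ((4-1) mod 3)+1 = 1. Row 4 is even, so WS.
Chart row 1 tiled across columns 1-9: K P K K P K K P K
Wrong side: read the tiled row from column 9 down to 1 and exchange K with P (leave YO, K2TOG).
Row 4 as worked: P K P P K P P K P
Stitch 6 in working order -> P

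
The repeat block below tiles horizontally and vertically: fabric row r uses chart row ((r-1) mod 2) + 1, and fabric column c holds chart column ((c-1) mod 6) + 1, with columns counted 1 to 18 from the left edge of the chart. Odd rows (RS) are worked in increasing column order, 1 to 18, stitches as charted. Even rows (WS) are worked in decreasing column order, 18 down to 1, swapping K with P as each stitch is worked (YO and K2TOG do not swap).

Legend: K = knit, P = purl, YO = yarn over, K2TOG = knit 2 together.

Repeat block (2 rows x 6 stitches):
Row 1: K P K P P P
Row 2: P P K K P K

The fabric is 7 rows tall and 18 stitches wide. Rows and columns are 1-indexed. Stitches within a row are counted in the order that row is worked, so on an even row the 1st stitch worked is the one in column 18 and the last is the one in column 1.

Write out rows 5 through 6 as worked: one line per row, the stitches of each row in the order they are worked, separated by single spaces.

== ROWS AS WORKED ==
K P K P P P K P K P P P K P K P P P
P K P P K K P K P P K K P K P P K K

Derivation:
Row 5: chart row 1, RS - tile across columns 1-18 and work as-is.
Row 6: chart row 2, WS - tiled (columns 1-18): P P K K P K P P K K P K P P K K P K; work from column 18 back to 1 with K<->P swapped.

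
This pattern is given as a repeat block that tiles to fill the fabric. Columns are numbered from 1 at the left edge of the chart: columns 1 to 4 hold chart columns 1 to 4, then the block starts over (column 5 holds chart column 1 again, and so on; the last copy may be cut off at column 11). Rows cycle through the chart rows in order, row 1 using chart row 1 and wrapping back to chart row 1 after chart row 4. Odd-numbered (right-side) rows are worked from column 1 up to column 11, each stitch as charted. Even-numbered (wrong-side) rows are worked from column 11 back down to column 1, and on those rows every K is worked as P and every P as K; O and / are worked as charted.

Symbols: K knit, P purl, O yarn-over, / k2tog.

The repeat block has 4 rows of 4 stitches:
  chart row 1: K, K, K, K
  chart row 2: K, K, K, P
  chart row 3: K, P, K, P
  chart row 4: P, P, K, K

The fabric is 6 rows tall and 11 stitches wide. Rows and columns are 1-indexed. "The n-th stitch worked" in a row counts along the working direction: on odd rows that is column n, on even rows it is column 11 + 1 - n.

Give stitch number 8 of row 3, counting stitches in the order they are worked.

For row 3: chart row = ((3-1) mod 4) + 1 = 3; this is a RS (odd) row.
Chart row 3 tiled across columns 1-11: K P K P K P K P K P K
RS row: no reversal, no swap; stitch n worked = column n.
Stitch 8 in working order -> P

== STITCH ==
P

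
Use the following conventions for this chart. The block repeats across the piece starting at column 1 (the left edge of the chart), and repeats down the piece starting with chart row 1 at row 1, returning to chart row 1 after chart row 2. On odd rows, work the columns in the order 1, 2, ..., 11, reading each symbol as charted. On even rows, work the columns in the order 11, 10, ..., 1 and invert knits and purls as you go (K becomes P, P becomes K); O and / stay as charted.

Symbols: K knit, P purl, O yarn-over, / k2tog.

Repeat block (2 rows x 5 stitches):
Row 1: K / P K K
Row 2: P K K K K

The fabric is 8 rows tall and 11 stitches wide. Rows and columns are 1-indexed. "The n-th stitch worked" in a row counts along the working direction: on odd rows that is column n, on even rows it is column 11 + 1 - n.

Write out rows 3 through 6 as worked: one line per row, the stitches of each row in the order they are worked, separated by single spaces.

Rows as worked:
K / P K K K / P K K K
K P P P P K P P P P K
K / P K K K / P K K K
K P P P P K P P P P K

Derivation:
Row 3: chart row 1, RS - tile across columns 1-11 and work as-is.
Row 4: chart row 2, WS - tiled (columns 1-11): P K K K K P K K K K P; work from column 11 back to 1 with K<->P swapped.
Row 5: chart row 1, RS - tile across columns 1-11 and work as-is.
Row 6: chart row 2, WS - tiled (columns 1-11): P K K K K P K K K K P; work from column 11 back to 1 with K<->P swapped.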